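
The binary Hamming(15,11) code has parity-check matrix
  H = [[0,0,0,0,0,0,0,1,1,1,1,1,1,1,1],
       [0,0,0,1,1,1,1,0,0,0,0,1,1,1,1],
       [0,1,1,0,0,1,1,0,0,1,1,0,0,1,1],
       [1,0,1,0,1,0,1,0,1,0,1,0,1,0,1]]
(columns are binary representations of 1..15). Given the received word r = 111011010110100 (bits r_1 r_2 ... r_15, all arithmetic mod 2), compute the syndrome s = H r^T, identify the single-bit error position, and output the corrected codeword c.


s = (0, 1, 1, 1)^T, error position = 7, corrected codeword c = 111011110110100

Compute s = H r^T mod 2 one row at a time:
  s_1 = 1 + 0 + 1 + 1 + 0 + 1 + 0 + 0 = 4 ≡ 0 (mod 2).
  s_2 = 0 + 1 + 1 + 0 + 0 + 1 + 0 + 0 = 3 ≡ 1 (mod 2).
  s_3 = 1 + 1 + 1 + 0 + 1 + 1 + 0 + 0 = 5 ≡ 1 (mod 2).
  s_4 = 1 + 1 + 1 + 0 + 0 + 1 + 1 + 0 = 5 ≡ 1 (mod 2).
s = (0, 1, 1, 1)^T — this equals column 7 of H (binary 0111), so error is at position 7.
Correct: flip bit 7 of r = 111011010110100 to get c = 111011110110100.


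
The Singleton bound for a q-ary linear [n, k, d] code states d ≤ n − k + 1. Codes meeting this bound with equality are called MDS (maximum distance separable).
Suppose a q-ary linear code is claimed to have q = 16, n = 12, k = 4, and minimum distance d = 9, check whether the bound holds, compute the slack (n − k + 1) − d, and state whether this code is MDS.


Singleton RHS = n − k + 1 = 9, slack = 0, bound satisfied, MDS.

Singleton bound: d ≤ n − k + 1.
Here n = 12, k = 4, so n − k + 1 = 9.
Given d = 9, check d ≤ 9: YES.
Slack = (n − k + 1) − d = 0.
The code is MDS (slack = 0).
Description: the claimed parameters are [12, 4, 9]_16; such a code would be MDS (meets Singleton bound).


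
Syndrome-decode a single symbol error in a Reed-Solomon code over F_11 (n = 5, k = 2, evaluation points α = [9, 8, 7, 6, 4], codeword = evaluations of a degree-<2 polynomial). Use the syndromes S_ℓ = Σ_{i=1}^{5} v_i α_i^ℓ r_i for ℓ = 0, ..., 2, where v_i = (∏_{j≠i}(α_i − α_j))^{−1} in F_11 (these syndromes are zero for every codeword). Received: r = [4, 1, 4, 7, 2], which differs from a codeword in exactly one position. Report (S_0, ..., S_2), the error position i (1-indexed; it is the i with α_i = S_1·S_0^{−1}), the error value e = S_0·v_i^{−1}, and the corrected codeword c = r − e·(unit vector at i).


S = (9, 4, 3), error at position 1, error magnitude e = 6, c = [9, 1, 4, 7, 2].

Step 1: column multipliers v_i = (∏_{j≠i}(α_i − α_j))^{−1} mod 11.
  i = 1 (α = 9): (9−8)(9−7)(9−6)(9−4) = 1·2·3·5 = 30 ≡ 8, so v_1 = 8^{−1} = 7 (mod 11).
  i = 2 (α = 8): (8−9)(8−7)(8−6)(8−4) = (−1)·1·2·4 = −8 ≡ 3, so v_2 = 3^{−1} = 4 (mod 11).
  i = 3 (α = 7): (7−9)(7−8)(7−6)(7−4) = (−2)·(−1)·1·3 = 6 ≡ 6, so v_3 = 6^{−1} = 2 (mod 11).
  i = 4 (α = 6): (6−9)(6−8)(6−7)(6−4) = (−3)·(−2)·(−1)·2 = −12 ≡ 10, so v_4 = 10^{−1} = 10 (mod 11).
  i = 5 (α = 4): (4−9)(4−8)(4−7)(4−6) = (−5)·(−4)·(−3)·(−2) = 120 ≡ 10, so v_5 = 10^{−1} = 10 (mod 11).
  v = [7, 4, 2, 10, 10].
Step 2: syndromes of r = [4, 1, 4, 7, 2] (all sums mod 11).
  S_0 = Σ v_i r_i = 7·4 + 4·1 + 2·4 + 10·7 + 10·2 = 130 ≡ 9.
  S_1 = Σ v_i α_i r_i = 7·9·4 + 4·8·1 + 2·7·4 + 10·6·7 + 10·4·2 = 840 ≡ 4.
  α_i^2 mod 11 = [4, 9, 5, 3, 5].
  S_2 = Σ v_i α_i^2 r_i = 7·4·4 + 4·9·1 + 2·5·4 + 10·3·7 + 10·5·2 = 498 ≡ 3.
  S = (9, 4, 3) ≠ 0, so r is not a codeword (an error is present).
Step 3: locate the error. For a single error e at position i, S_ℓ = v_i·e·α_i^ℓ, so α_err = S_1/S_0.
  S_0^{−1} = 9^{−1} = 5 (mod 11), so α_err = 4·5 = 20 ≡ 9 = α_1. Error position i = 1.
  Consistency check: S_2/S_1 = 3·3 = 9 ≡ 9 = α_err ✓ (single-error assumption holds).
Step 4: error magnitude e = S_0/v_1 = S_0·∏_{j≠1}(α_1 − α_j) = 9·8 = 72 ≡ 6 (mod 11).
Step 5: correct position 1: c_1 = r_1 − e = 4 − 6 ≡ 9 (mod 11). Hence c = [9, 1, 4, 7, 2].
  Check: interpolating c through the α_i gives m(x) = 3 + 8·x (degree < 2) with m(α_i) = c_i for every i, so c is indeed a codeword.


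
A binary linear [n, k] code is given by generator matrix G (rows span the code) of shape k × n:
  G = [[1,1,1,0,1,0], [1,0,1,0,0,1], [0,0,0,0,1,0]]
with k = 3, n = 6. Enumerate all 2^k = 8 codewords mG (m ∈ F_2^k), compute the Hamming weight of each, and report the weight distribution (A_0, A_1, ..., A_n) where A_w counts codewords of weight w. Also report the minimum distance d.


Weight distribution: A_0 = 1, A_1 = 1, A_2 = 1, A_3 = 3, A_4 = 2. Minimum distance d = 1.

Enumerate all 2^3 = 8 messages m ∈ F_2^3.
For each, compute codeword c = mG in F_2^6, then tally its weight.
  m = 000 → c = 000000, weight = 0.
  m = 100 → c = 111010, weight = 4.
  m = 010 → c = 101001, weight = 3.
  m = 110 → c = 010011, weight = 3.
  m = 001 → c = 000010, weight = 1.
  m = 101 → c = 111000, weight = 3.
  m = 011 → c = 101011, weight = 4.
  m = 111 → c = 010001, weight = 2.
Tally weights:
  weight 0: 1 codewords.
  weight 1: 1 codewords.
  weight 2: 1 codewords.
  weight 3: 3 codewords.
  weight 4: 2 codewords.
Minimum distance d = smallest w > 0 with A_w > 0 = 1.
Sanity: Σ A_w = 8 = 2^3 = 8 ✓.


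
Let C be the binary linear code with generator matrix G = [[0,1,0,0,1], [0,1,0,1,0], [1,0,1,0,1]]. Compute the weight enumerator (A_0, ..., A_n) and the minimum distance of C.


Weight distribution: A_0 = 1, A_2 = 3, A_3 = 3, A_5 = 1. Minimum distance d = 2.

Enumerate all 2^3 = 8 messages m ∈ F_2^3.
For each, compute codeword c = mG in F_2^5, then tally its weight.
  m = 000 → c = 00000, weight = 0.
  m = 100 → c = 01001, weight = 2.
  m = 010 → c = 01010, weight = 2.
  m = 110 → c = 00011, weight = 2.
  m = 001 → c = 10101, weight = 3.
  m = 101 → c = 11100, weight = 3.
  m = 011 → c = 11111, weight = 5.
  m = 111 → c = 10110, weight = 3.
Tally weights:
  weight 0: 1 codewords.
  weight 2: 3 codewords.
  weight 3: 3 codewords.
  weight 5: 1 codewords.
Minimum distance d = smallest w > 0 with A_w > 0 = 2.
Sanity: Σ A_w = 8 = 2^3 = 8 ✓.


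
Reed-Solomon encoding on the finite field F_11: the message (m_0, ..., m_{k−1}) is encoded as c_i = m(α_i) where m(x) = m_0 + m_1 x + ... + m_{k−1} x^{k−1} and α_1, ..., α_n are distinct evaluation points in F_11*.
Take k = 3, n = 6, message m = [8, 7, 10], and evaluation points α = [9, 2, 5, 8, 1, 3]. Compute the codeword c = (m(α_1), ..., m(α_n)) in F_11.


c = [1, 7, 7, 0, 3, 9]

Message polynomial: m(x) = 8 + 7·x + 10·x^2 (mod 11).
For each evaluation point α_i, compute m(α_i) mod 11:
  α_1 = 9: Horner steps 10 → 9 → 1, so m(9) = 1.
  α_2 = 2: Horner steps 10 → 5 → 7, so m(2) = 7.
  α_3 = 5: Horner steps 10 → 2 → 7, so m(5) = 7.
  α_4 = 8: Horner steps 10 → 10 → 0, so m(8) = 0.
  α_5 = 1: Horner steps 10 → 6 → 3, so m(1) = 3.
  α_6 = 3: Horner steps 10 → 4 → 9, so m(3) = 9.
Codeword c = [1, 7, 7, 0, 3, 9] ∈ F_11^6.


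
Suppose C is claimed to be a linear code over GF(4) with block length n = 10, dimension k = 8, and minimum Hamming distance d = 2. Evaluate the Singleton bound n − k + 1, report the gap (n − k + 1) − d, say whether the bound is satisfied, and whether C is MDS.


Singleton RHS = n − k + 1 = 3, slack = 1, bound satisfied, not MDS.

Singleton bound: d ≤ n − k + 1.
Here n = 10, k = 8, so n − k + 1 = 3.
Given d = 2, check d ≤ 3: YES.
Slack = (n − k + 1) − d = 1.
The code is NOT MDS (slack = 1 > 0).
Description: the claimed parameters are [10, 8, 2]_4; such a code would be non-MDS.


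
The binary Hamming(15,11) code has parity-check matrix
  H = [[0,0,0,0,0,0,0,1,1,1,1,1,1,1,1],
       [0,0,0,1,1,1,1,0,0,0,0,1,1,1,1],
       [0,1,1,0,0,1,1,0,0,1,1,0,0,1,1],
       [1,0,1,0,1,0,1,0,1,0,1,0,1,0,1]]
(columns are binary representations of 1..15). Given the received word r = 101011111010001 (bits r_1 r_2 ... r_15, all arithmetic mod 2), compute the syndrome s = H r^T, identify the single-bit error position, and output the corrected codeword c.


s = (0, 0, 1, 1)^T, error position = 3, corrected codeword c = 100011111010001

Compute s = H r^T mod 2 one row at a time:
  s_1 = 1 + 1 + 0 + 1 + 0 + 0 + 0 + 1 = 4 ≡ 0 (mod 2).
  s_2 = 0 + 1 + 1 + 1 + 0 + 0 + 0 + 1 = 4 ≡ 0 (mod 2).
  s_3 = 0 + 1 + 1 + 1 + 0 + 1 + 0 + 1 = 5 ≡ 1 (mod 2).
  s_4 = 1 + 1 + 1 + 1 + 1 + 1 + 0 + 1 = 7 ≡ 1 (mod 2).
s = (0, 0, 1, 1)^T — this equals column 3 of H (binary 0011), so error is at position 3.
Correct: flip bit 3 of r = 101011111010001 to get c = 100011111010001.


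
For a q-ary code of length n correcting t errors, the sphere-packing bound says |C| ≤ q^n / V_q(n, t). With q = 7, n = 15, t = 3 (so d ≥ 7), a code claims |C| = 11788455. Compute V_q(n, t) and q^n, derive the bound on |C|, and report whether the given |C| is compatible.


V_q(n, t) = 102151, q^n = 4747561509943, Hamming bound = 46475918, |C| = 11788455 ≤ bound (satisfied).

Step 1: Compute V_q(n, t) = Σ_{j=0}^3 C(n, j) (q−1)^j.
  j = 0: C(15,0)·(6)^0 = 1·1 = 1.
  j = 1: C(15,1)·(6)^1 = 15·6 = 90.
  j = 2: C(15,2)·(6)^2 = 105·36 = 3780.
  j = 3: C(15,3)·(6)^3 = 455·216 = 98280.
  V_q(n, t) = 1 + 90 + 3780 + 98280 = 102151.
Step 2: q^n = 7^15 = 4747561509943.
Step 3: Hamming bound ⌊q^n / V_q(n,t)⌋ = ⌊4747561509943/102151⌋ = 46475918.
Step 4: Compare |C| = 11788455 to 46475918: satisfied.
The claimed |C| lies below the Hamming bound.


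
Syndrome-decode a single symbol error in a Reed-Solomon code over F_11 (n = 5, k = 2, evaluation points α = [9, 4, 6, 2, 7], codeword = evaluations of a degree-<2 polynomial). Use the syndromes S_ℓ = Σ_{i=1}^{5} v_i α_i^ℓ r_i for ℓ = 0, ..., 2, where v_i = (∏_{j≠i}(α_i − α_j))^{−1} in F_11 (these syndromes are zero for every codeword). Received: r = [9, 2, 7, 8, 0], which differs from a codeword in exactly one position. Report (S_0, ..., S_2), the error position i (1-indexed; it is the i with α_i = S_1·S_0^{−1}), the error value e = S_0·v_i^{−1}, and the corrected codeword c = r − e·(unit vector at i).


S = (6, 9, 8), error at position 5, error magnitude e = 7, c = [9, 2, 7, 8, 4].

Step 1: column multipliers v_i = (∏_{j≠i}(α_i − α_j))^{−1} mod 11.
  i = 1 (α = 9): (9−4)(9−6)(9−2)(9−7) = 5·3·7·2 = 210 ≡ 1, so v_1 = 1^{−1} = 1 (mod 11).
  i = 2 (α = 4): (4−9)(4−6)(4−2)(4−7) = (−5)·(−2)·2·(−3) = −60 ≡ 6, so v_2 = 6^{−1} = 2 (mod 11).
  i = 3 (α = 6): (6−9)(6−4)(6−2)(6−7) = (−3)·2·4·(−1) = 24 ≡ 2, so v_3 = 2^{−1} = 6 (mod 11).
  i = 4 (α = 2): (2−9)(2−4)(2−6)(2−7) = (−7)·(−2)·(−4)·(−5) = 280 ≡ 5, so v_4 = 5^{−1} = 9 (mod 11).
  i = 5 (α = 7): (7−9)(7−4)(7−6)(7−2) = (−2)·3·1·5 = −30 ≡ 3, so v_5 = 3^{−1} = 4 (mod 11).
  v = [1, 2, 6, 9, 4].
Step 2: syndromes of r = [9, 2, 7, 8, 0] (all sums mod 11).
  S_0 = Σ v_i r_i = 1·9 + 2·2 + 6·7 + 9·8 + 4·0 = 127 ≡ 6.
  S_1 = Σ v_i α_i r_i = 1·9·9 + 2·4·2 + 6·6·7 + 9·2·8 + 4·7·0 = 493 ≡ 9.
  α_i^2 mod 11 = [4, 5, 3, 4, 5].
  S_2 = Σ v_i α_i^2 r_i = 1·4·9 + 2·5·2 + 6·3·7 + 9·4·8 + 4·5·0 = 470 ≡ 8.
  S = (6, 9, 8) ≠ 0, so r is not a codeword (an error is present).
Step 3: locate the error. For a single error e at position i, S_ℓ = v_i·e·α_i^ℓ, so α_err = S_1/S_0.
  S_0^{−1} = 6^{−1} = 2 (mod 11), so α_err = 9·2 = 18 ≡ 7 = α_5. Error position i = 5.
  Consistency check: S_2/S_1 = 8·5 = 40 ≡ 7 = α_err ✓ (single-error assumption holds).
Step 4: error magnitude e = S_0/v_5 = S_0·∏_{j≠5}(α_5 − α_j) = 6·3 = 18 ≡ 7 (mod 11).
Step 5: correct position 5: c_5 = r_5 − e = 0 − 7 ≡ 4 (mod 11). Hence c = [9, 2, 7, 8, 4].
  Check: interpolating c through the α_i gives m(x) = 3 + 8·x (degree < 2) with m(α_i) = c_i for every i, so c is indeed a codeword.


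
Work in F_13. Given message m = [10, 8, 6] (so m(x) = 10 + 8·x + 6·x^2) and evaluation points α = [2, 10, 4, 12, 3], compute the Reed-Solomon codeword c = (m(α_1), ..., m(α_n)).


c = [11, 1, 8, 8, 10]

Message polynomial: m(x) = 10 + 8·x + 6·x^2 (mod 13).
For each evaluation point α_i, compute m(α_i) mod 13:
  α_1 = 2: Horner steps 6 → 7 → 11, so m(2) = 11.
  α_2 = 10: Horner steps 6 → 3 → 1, so m(10) = 1.
  α_3 = 4: Horner steps 6 → 6 → 8, so m(4) = 8.
  α_4 = 12: Horner steps 6 → 2 → 8, so m(12) = 8.
  α_5 = 3: Horner steps 6 → 0 → 10, so m(3) = 10.
Codeword c = [11, 1, 8, 8, 10] ∈ F_13^5.


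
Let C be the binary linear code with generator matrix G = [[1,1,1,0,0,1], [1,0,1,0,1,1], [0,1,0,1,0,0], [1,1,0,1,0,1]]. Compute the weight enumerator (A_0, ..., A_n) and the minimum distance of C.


Weight distribution: A_0 = 1, A_2 = 7, A_4 = 7, A_6 = 1. Minimum distance d = 2.

Enumerate all 2^4 = 16 messages m ∈ F_2^4.
For each, compute codeword c = mG in F_2^6, then tally its weight.
  m = 0000 → c = 000000, weight = 0.
  m = 1000 → c = 111001, weight = 4.
  m = 0100 → c = 101011, weight = 4.
  m = 1100 → c = 010010, weight = 2.
  m = 0010 → c = 010100, weight = 2.
  m = 1010 → c = 101101, weight = 4.
  m = 0110 → c = 111111, weight = 6.
  m = 1110 → c = 000110, weight = 2.
  m = 0001 → c = 110101, weight = 4.
  m = 1001 → c = 001100, weight = 2.
  m = 0101 → c = 011110, weight = 4.
  m = 1101 → c = 100111, weight = 4.
  m = 0011 → c = 100001, weight = 2.
  m = 1011 → c = 011000, weight = 2.
  m = 0111 → c = 001010, weight = 2.
  m = 1111 → c = 110011, weight = 4.
Tally weights:
  weight 0: 1 codewords.
  weight 2: 7 codewords.
  weight 4: 7 codewords.
  weight 6: 1 codewords.
Minimum distance d = smallest w > 0 with A_w > 0 = 2.
Sanity: Σ A_w = 16 = 2^4 = 16 ✓.


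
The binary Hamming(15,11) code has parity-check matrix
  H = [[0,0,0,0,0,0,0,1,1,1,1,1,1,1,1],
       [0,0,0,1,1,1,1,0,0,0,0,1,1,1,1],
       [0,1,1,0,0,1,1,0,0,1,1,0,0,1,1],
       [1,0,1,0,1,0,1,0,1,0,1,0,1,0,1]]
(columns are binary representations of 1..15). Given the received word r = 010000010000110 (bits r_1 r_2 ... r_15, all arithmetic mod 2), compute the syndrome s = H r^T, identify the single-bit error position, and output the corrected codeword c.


s = (1, 0, 0, 1)^T, error position = 9, corrected codeword c = 010000011000110

Compute s = H r^T mod 2 one row at a time:
  s_1 = 1 + 0 + 0 + 0 + 0 + 1 + 1 + 0 = 3 ≡ 1 (mod 2).
  s_2 = 0 + 0 + 0 + 0 + 0 + 1 + 1 + 0 = 2 ≡ 0 (mod 2).
  s_3 = 1 + 0 + 0 + 0 + 0 + 0 + 1 + 0 = 2 ≡ 0 (mod 2).
  s_4 = 0 + 0 + 0 + 0 + 0 + 0 + 1 + 0 = 1 ≡ 1 (mod 2).
s = (1, 0, 0, 1)^T — this equals column 9 of H (binary 1001), so error is at position 9.
Correct: flip bit 9 of r = 010000010000110 to get c = 010000011000110.


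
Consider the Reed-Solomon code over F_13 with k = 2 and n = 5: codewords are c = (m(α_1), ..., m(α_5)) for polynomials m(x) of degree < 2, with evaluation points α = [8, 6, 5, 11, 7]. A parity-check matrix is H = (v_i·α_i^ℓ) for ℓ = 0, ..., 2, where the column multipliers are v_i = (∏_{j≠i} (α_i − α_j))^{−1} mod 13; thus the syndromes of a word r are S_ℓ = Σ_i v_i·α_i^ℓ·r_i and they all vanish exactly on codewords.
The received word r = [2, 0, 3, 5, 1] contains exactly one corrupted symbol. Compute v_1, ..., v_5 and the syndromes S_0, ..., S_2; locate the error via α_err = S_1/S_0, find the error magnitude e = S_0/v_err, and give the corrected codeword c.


S = (3, 2, 10), error at position 3, error magnitude e = 4, c = [2, 0, 12, 5, 1].

Step 1: column multipliers v_i = (∏_{j≠i}(α_i − α_j))^{−1} mod 13.
  i = 1 (α = 8): (8−6)(8−5)(8−11)(8−7) = 2·3·(−3)·1 = −18 ≡ 8, so v_1 = 8^{−1} = 5 (mod 13).
  i = 2 (α = 6): (6−8)(6−5)(6−11)(6−7) = (−2)·1·(−5)·(−1) = −10 ≡ 3, so v_2 = 3^{−1} = 9 (mod 13).
  i = 3 (α = 5): (5−8)(5−6)(5−11)(5−7) = (−3)·(−1)·(−6)·(−2) = 36 ≡ 10, so v_3 = 10^{−1} = 4 (mod 13).
  i = 4 (α = 11): (11−8)(11−6)(11−5)(11−7) = 3·5·6·4 = 360 ≡ 9, so v_4 = 9^{−1} = 3 (mod 13).
  i = 5 (α = 7): (7−8)(7−6)(7−5)(7−11) = (−1)·1·2·(−4) = 8 ≡ 8, so v_5 = 8^{−1} = 5 (mod 13).
  v = [5, 9, 4, 3, 5].
Step 2: syndromes of r = [2, 0, 3, 5, 1] (all sums mod 13).
  S_0 = Σ v_i r_i = 5·2 + 9·0 + 4·3 + 3·5 + 5·1 = 42 ≡ 3.
  S_1 = Σ v_i α_i r_i = 5·8·2 + 9·6·0 + 4·5·3 + 3·11·5 + 5·7·1 = 340 ≡ 2.
  α_i^2 mod 13 = [12, 10, 12, 4, 10].
  S_2 = Σ v_i α_i^2 r_i = 5·12·2 + 9·10·0 + 4·12·3 + 3·4·5 + 5·10·1 = 374 ≡ 10.
  S = (3, 2, 10) ≠ 0, so r is not a codeword (an error is present).
Step 3: locate the error. For a single error e at position i, S_ℓ = v_i·e·α_i^ℓ, so α_err = S_1/S_0.
  S_0^{−1} = 3^{−1} = 9 (mod 13), so α_err = 2·9 = 18 ≡ 5 = α_3. Error position i = 3.
  Consistency check: S_2/S_1 = 10·7 = 70 ≡ 5 = α_err ✓ (single-error assumption holds).
Step 4: error magnitude e = S_0/v_3 = S_0·∏_{j≠3}(α_3 − α_j) = 3·10 = 30 ≡ 4 (mod 13).
Step 5: correct position 3: c_3 = r_3 − e = 3 − 4 ≡ 12 (mod 13). Hence c = [2, 0, 12, 5, 1].
  Check: interpolating c through the α_i gives m(x) = 7 + 1·x (degree < 2) with m(α_i) = c_i for every i, so c is indeed a codeword.


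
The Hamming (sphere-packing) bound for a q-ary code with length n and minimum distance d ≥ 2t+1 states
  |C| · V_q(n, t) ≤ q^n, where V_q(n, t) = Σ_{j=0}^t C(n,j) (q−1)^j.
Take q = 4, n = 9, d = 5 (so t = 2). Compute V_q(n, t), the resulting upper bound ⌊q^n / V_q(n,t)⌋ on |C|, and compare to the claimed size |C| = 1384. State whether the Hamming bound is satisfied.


V_q(n, t) = 352, q^n = 262144, Hamming bound = 744, |C| = 1384 > bound (violated).

Step 1: Compute V_q(n, t) = Σ_{j=0}^2 C(n, j) (q−1)^j.
  j = 0: C(9,0)·(3)^0 = 1·1 = 1.
  j = 1: C(9,1)·(3)^1 = 9·3 = 27.
  j = 2: C(9,2)·(3)^2 = 36·9 = 324.
  V_q(n, t) = 1 + 27 + 324 = 352.
Step 2: q^n = 4^9 = 262144.
Step 3: Hamming bound ⌊q^n / V_q(n,t)⌋ = ⌊262144/352⌋ = 744.
Step 4: Compare |C| = 1384 to 744: violated.
The claimed |C| lies above the Hamming bound, so no 4-ary code of length 9 with d ≥ 5 can have 1384 codewords.


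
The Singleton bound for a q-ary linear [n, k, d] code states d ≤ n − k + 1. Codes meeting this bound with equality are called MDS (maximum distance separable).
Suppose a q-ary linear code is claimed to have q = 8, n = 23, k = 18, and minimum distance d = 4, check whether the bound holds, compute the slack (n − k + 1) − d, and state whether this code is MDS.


Singleton RHS = n − k + 1 = 6, slack = 2, bound satisfied, not MDS.

Singleton bound: d ≤ n − k + 1.
Here n = 23, k = 18, so n − k + 1 = 6.
Given d = 4, check d ≤ 6: YES.
Slack = (n − k + 1) − d = 2.
The code is NOT MDS (slack = 2 > 0).
Description: the claimed parameters are [23, 18, 4]_8; such a code would be non-MDS.


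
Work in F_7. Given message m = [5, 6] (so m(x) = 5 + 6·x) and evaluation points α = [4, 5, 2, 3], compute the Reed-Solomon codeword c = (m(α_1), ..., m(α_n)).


c = [1, 0, 3, 2]

Message polynomial: m(x) = 5 + 6·x (mod 7).
For each evaluation point α_i, compute m(α_i) mod 7:
  α_1 = 4: Horner steps 6 → 1, so m(4) = 1.
  α_2 = 5: Horner steps 6 → 0, so m(5) = 0.
  α_3 = 2: Horner steps 6 → 3, so m(2) = 3.
  α_4 = 3: Horner steps 6 → 2, so m(3) = 2.
Codeword c = [1, 0, 3, 2] ∈ F_7^4.


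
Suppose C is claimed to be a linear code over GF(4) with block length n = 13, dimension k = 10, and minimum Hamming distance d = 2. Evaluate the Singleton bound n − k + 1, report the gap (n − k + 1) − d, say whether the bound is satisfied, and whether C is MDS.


Singleton RHS = n − k + 1 = 4, slack = 2, bound satisfied, not MDS.

Singleton bound: d ≤ n − k + 1.
Here n = 13, k = 10, so n − k + 1 = 4.
Given d = 2, check d ≤ 4: YES.
Slack = (n − k + 1) − d = 2.
The code is NOT MDS (slack = 2 > 0).
Description: the claimed parameters are [13, 10, 2]_4; such a code would be non-MDS.


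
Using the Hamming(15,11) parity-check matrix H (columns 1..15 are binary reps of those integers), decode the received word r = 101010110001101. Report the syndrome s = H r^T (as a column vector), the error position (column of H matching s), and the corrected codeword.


s = (0, 1, 1, 0)^T, error position = 6, corrected codeword c = 101011110001101

Compute s = H r^T mod 2 one row at a time:
  s_1 = 1 + 0 + 0 + 0 + 1 + 1 + 0 + 1 = 4 ≡ 0 (mod 2).
  s_2 = 0 + 1 + 0 + 1 + 1 + 1 + 0 + 1 = 5 ≡ 1 (mod 2).
  s_3 = 0 + 1 + 0 + 1 + 0 + 0 + 0 + 1 = 3 ≡ 1 (mod 2).
  s_4 = 1 + 1 + 1 + 1 + 0 + 0 + 1 + 1 = 6 ≡ 0 (mod 2).
s = (0, 1, 1, 0)^T — this equals column 6 of H (binary 0110), so error is at position 6.
Correct: flip bit 6 of r = 101010110001101 to get c = 101011110001101.


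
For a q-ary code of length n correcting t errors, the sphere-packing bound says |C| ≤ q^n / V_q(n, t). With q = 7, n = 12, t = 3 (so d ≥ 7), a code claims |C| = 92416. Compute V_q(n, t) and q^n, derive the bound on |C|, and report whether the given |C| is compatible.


V_q(n, t) = 49969, q^n = 13841287201, Hamming bound = 276997, |C| = 92416 ≤ bound (satisfied).

Step 1: Compute V_q(n, t) = Σ_{j=0}^3 C(n, j) (q−1)^j.
  j = 0: C(12,0)·(6)^0 = 1·1 = 1.
  j = 1: C(12,1)·(6)^1 = 12·6 = 72.
  j = 2: C(12,2)·(6)^2 = 66·36 = 2376.
  j = 3: C(12,3)·(6)^3 = 220·216 = 47520.
  V_q(n, t) = 1 + 72 + 2376 + 47520 = 49969.
Step 2: q^n = 7^12 = 13841287201.
Step 3: Hamming bound ⌊q^n / V_q(n,t)⌋ = ⌊13841287201/49969⌋ = 276997.
Step 4: Compare |C| = 92416 to 276997: satisfied.
The claimed |C| lies below the Hamming bound.


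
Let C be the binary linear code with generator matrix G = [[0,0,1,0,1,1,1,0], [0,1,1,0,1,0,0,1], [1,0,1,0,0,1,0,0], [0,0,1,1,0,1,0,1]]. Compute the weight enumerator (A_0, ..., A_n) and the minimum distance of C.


Weight distribution: A_0 = 1, A_3 = 3, A_4 = 7, A_5 = 4, A_7 = 1. Minimum distance d = 3.

Enumerate all 2^4 = 16 messages m ∈ F_2^4.
For each, compute codeword c = mG in F_2^8, then tally its weight.
  m = 0000 → c = 00000000, weight = 0.
  m = 1000 → c = 00101110, weight = 4.
  m = 0100 → c = 01101001, weight = 4.
  m = 1100 → c = 01000111, weight = 4.
  m = 0010 → c = 10100100, weight = 3.
  m = 1010 → c = 10001010, weight = 3.
  m = 0110 → c = 11001101, weight = 5.
  m = 1110 → c = 11100011, weight = 5.
  m = 0001 → c = 00110101, weight = 4.
  m = 1001 → c = 00011011, weight = 4.
  m = 0101 → c = 01011100, weight = 4.
  m = 1101 → c = 01110010, weight = 4.
  m = 0011 → c = 10010001, weight = 3.
  m = 1011 → c = 10111111, weight = 7.
  m = 0111 → c = 11111000, weight = 5.
  m = 1111 → c = 11010110, weight = 5.
Tally weights:
  weight 0: 1 codewords.
  weight 3: 3 codewords.
  weight 4: 7 codewords.
  weight 5: 4 codewords.
  weight 7: 1 codewords.
Minimum distance d = smallest w > 0 with A_w > 0 = 3.
Sanity: Σ A_w = 16 = 2^4 = 16 ✓.


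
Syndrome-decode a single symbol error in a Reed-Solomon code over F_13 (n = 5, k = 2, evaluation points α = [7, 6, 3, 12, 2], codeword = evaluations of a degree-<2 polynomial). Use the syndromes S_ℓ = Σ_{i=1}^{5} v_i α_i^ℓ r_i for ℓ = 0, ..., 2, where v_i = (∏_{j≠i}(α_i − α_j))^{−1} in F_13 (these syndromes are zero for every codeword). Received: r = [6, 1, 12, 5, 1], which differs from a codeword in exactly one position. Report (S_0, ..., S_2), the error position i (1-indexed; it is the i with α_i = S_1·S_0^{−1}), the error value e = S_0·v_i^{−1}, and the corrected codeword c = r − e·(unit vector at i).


S = (4, 8, 3), error at position 5, error magnitude e = 7, c = [6, 1, 12, 5, 7].

Step 1: column multipliers v_i = (∏_{j≠i}(α_i − α_j))^{−1} mod 13.
  i = 1 (α = 7): (7−6)(7−3)(7−12)(7−2) = 1·4·(−5)·5 = −100 ≡ 4, so v_1 = 4^{−1} = 10 (mod 13).
  i = 2 (α = 6): (6−7)(6−3)(6−12)(6−2) = (−1)·3·(−6)·4 = 72 ≡ 7, so v_2 = 7^{−1} = 2 (mod 13).
  i = 3 (α = 3): (3−7)(3−6)(3−12)(3−2) = (−4)·(−3)·(−9)·1 = −108 ≡ 9, so v_3 = 9^{−1} = 3 (mod 13).
  i = 4 (α = 12): (12−7)(12−6)(12−3)(12−2) = 5·6·9·10 = 2700 ≡ 9, so v_4 = 9^{−1} = 3 (mod 13).
  i = 5 (α = 2): (2−7)(2−6)(2−3)(2−12) = (−5)·(−4)·(−1)·(−10) = 200 ≡ 5, so v_5 = 5^{−1} = 8 (mod 13).
  v = [10, 2, 3, 3, 8].
Step 2: syndromes of r = [6, 1, 12, 5, 1] (all sums mod 13).
  S_0 = Σ v_i r_i = 10·6 + 2·1 + 3·12 + 3·5 + 8·1 = 121 ≡ 4.
  S_1 = Σ v_i α_i r_i = 10·7·6 + 2·6·1 + 3·3·12 + 3·12·5 + 8·2·1 = 736 ≡ 8.
  α_i^2 mod 13 = [10, 10, 9, 1, 4].
  S_2 = Σ v_i α_i^2 r_i = 10·10·6 + 2·10·1 + 3·9·12 + 3·1·5 + 8·4·1 = 991 ≡ 3.
  S = (4, 8, 3) ≠ 0, so r is not a codeword (an error is present).
Step 3: locate the error. For a single error e at position i, S_ℓ = v_i·e·α_i^ℓ, so α_err = S_1/S_0.
  S_0^{−1} = 4^{−1} = 10 (mod 13), so α_err = 8·10 = 80 ≡ 2 = α_5. Error position i = 5.
  Consistency check: S_2/S_1 = 3·5 = 15 ≡ 2 = α_err ✓ (single-error assumption holds).
Step 4: error magnitude e = S_0/v_5 = S_0·∏_{j≠5}(α_5 − α_j) = 4·5 = 20 ≡ 7 (mod 13).
Step 5: correct position 5: c_5 = r_5 − e = 1 − 7 ≡ 7 (mod 13). Hence c = [6, 1, 12, 5, 7].
  Check: interpolating c through the α_i gives m(x) = 10 + 5·x (degree < 2) with m(α_i) = c_i for every i, so c is indeed a codeword.


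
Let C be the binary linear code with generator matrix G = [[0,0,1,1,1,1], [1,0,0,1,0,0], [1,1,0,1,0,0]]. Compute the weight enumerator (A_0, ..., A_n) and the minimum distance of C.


Weight distribution: A_0 = 1, A_1 = 1, A_2 = 1, A_3 = 1, A_4 = 2, A_5 = 2. Minimum distance d = 1.

Enumerate all 2^3 = 8 messages m ∈ F_2^3.
For each, compute codeword c = mG in F_2^6, then tally its weight.
  m = 000 → c = 000000, weight = 0.
  m = 100 → c = 001111, weight = 4.
  m = 010 → c = 100100, weight = 2.
  m = 110 → c = 101011, weight = 4.
  m = 001 → c = 110100, weight = 3.
  m = 101 → c = 111011, weight = 5.
  m = 011 → c = 010000, weight = 1.
  m = 111 → c = 011111, weight = 5.
Tally weights:
  weight 0: 1 codewords.
  weight 1: 1 codewords.
  weight 2: 1 codewords.
  weight 3: 1 codewords.
  weight 4: 2 codewords.
  weight 5: 2 codewords.
Minimum distance d = smallest w > 0 with A_w > 0 = 1.
Sanity: Σ A_w = 8 = 2^3 = 8 ✓.


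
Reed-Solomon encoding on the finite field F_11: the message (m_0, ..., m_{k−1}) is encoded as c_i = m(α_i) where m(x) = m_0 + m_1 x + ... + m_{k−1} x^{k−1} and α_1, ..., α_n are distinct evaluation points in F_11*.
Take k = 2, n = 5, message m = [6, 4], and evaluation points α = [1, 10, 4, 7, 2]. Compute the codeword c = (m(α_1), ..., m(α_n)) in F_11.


c = [10, 2, 0, 1, 3]

Message polynomial: m(x) = 6 + 4·x (mod 11).
For each evaluation point α_i, compute m(α_i) mod 11:
  α_1 = 1: Horner steps 4 → 10, so m(1) = 10.
  α_2 = 10: Horner steps 4 → 2, so m(10) = 2.
  α_3 = 4: Horner steps 4 → 0, so m(4) = 0.
  α_4 = 7: Horner steps 4 → 1, so m(7) = 1.
  α_5 = 2: Horner steps 4 → 3, so m(2) = 3.
Codeword c = [10, 2, 0, 1, 3] ∈ F_11^5.


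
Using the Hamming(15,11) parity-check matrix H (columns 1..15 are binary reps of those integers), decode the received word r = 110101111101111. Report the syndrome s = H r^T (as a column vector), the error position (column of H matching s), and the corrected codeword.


s = (1, 1, 0, 1)^T, error position = 13, corrected codeword c = 110101111101011

Compute s = H r^T mod 2 one row at a time:
  s_1 = 1 + 1 + 1 + 0 + 1 + 1 + 1 + 1 = 7 ≡ 1 (mod 2).
  s_2 = 1 + 0 + 1 + 1 + 1 + 1 + 1 + 1 = 7 ≡ 1 (mod 2).
  s_3 = 1 + 0 + 1 + 1 + 1 + 0 + 1 + 1 = 6 ≡ 0 (mod 2).
  s_4 = 1 + 0 + 0 + 1 + 1 + 0 + 1 + 1 = 5 ≡ 1 (mod 2).
s = (1, 1, 0, 1)^T — this equals column 13 of H (binary 1101), so error is at position 13.
Correct: flip bit 13 of r = 110101111101111 to get c = 110101111101011.


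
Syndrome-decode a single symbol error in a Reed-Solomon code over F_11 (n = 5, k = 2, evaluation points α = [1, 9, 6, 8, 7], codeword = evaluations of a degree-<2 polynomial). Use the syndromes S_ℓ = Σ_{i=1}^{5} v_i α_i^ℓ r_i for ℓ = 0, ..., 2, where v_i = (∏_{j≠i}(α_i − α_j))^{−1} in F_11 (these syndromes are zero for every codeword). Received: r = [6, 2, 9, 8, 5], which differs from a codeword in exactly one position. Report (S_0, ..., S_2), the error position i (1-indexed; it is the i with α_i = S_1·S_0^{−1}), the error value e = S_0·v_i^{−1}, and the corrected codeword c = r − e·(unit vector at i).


S = (2, 3, 10), error at position 5, error magnitude e = 2, c = [6, 2, 9, 8, 3].

Step 1: column multipliers v_i = (∏_{j≠i}(α_i − α_j))^{−1} mod 11.
  i = 1 (α = 1): (1−9)(1−6)(1−8)(1−7) = (−8)·(−5)·(−7)·(−6) = 1680 ≡ 8, so v_1 = 8^{−1} = 7 (mod 11).
  i = 2 (α = 9): (9−1)(9−6)(9−8)(9−7) = 8·3·1·2 = 48 ≡ 4, so v_2 = 4^{−1} = 3 (mod 11).
  i = 3 (α = 6): (6−1)(6−9)(6−8)(6−7) = 5·(−3)·(−2)·(−1) = −30 ≡ 3, so v_3 = 3^{−1} = 4 (mod 11).
  i = 4 (α = 8): (8−1)(8−9)(8−6)(8−7) = 7·(−1)·2·1 = −14 ≡ 8, so v_4 = 8^{−1} = 7 (mod 11).
  i = 5 (α = 7): (7−1)(7−9)(7−6)(7−8) = 6·(−2)·1·(−1) = 12 ≡ 1, so v_5 = 1^{−1} = 1 (mod 11).
  v = [7, 3, 4, 7, 1].
Step 2: syndromes of r = [6, 2, 9, 8, 5] (all sums mod 11).
  S_0 = Σ v_i r_i = 7·6 + 3·2 + 4·9 + 7·8 + 1·5 = 145 ≡ 2.
  S_1 = Σ v_i α_i r_i = 7·1·6 + 3·9·2 + 4·6·9 + 7·8·8 + 1·7·5 = 795 ≡ 3.
  α_i^2 mod 11 = [1, 4, 3, 9, 5].
  S_2 = Σ v_i α_i^2 r_i = 7·1·6 + 3·4·2 + 4·3·9 + 7·9·8 + 1·5·5 = 703 ≡ 10.
  S = (2, 3, 10) ≠ 0, so r is not a codeword (an error is present).
Step 3: locate the error. For a single error e at position i, S_ℓ = v_i·e·α_i^ℓ, so α_err = S_1/S_0.
  S_0^{−1} = 2^{−1} = 6 (mod 11), so α_err = 3·6 = 18 ≡ 7 = α_5. Error position i = 5.
  Consistency check: S_2/S_1 = 10·4 = 40 ≡ 7 = α_err ✓ (single-error assumption holds).
Step 4: error magnitude e = S_0/v_5 = S_0·∏_{j≠5}(α_5 − α_j) = 2·1 = 2 ≡ 2 (mod 11).
Step 5: correct position 5: c_5 = r_5 − e = 5 − 2 ≡ 3 (mod 11). Hence c = [6, 2, 9, 8, 3].
  Check: interpolating c through the α_i gives m(x) = 1 + 5·x (degree < 2) with m(α_i) = c_i for every i, so c is indeed a codeword.


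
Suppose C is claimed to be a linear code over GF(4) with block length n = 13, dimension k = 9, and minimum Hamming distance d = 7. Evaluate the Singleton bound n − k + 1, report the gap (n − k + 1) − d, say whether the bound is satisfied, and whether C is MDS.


Singleton RHS = n − k + 1 = 5, slack = -2, bound violated (no such code; not MDS).

Singleton bound: d ≤ n − k + 1.
Here n = 13, k = 9, so n − k + 1 = 5.
Given d = 7, check d ≤ 5: NO.
Slack = (n − k + 1) − d = -2.
The slack is negative: d = 7 exceeds n − k + 1 = 5 by 2, so the Singleton bound is violated and no linear [13, 9, 7]_4 code can exist. In particular it is not MDS (MDS requires d = n − k + 1 exactly).
Description: the claimed parameters are [13, 9, 7]_4; such a code would be impossible (violates the Singleton bound).


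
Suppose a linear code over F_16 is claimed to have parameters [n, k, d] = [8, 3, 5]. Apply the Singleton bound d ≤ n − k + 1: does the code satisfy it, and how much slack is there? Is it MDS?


Singleton RHS = n − k + 1 = 6, slack = 1, bound satisfied, not MDS.

Singleton bound: d ≤ n − k + 1.
Here n = 8, k = 3, so n − k + 1 = 6.
Given d = 5, check d ≤ 6: YES.
Slack = (n − k + 1) − d = 1.
The code is NOT MDS (slack = 1 > 0).
Description: the claimed parameters are [8, 3, 5]_16; such a code would be non-MDS.


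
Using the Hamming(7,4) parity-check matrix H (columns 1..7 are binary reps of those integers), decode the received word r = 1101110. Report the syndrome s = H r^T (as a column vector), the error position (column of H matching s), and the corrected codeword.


s = (1, 0, 0)^T, error position = 4, corrected codeword c = 1100110

Compute s = H r^T mod 2 one row at a time:
  s_1 = 1 + 1 + 1 + 0 = 3 ≡ 1 (mod 2).
  s_2 = 1 + 0 + 1 + 0 = 2 ≡ 0 (mod 2).
  s_3 = 1 + 0 + 1 + 0 = 2 ≡ 0 (mod 2).
s = (1, 0, 0)^T — this equals column 4 of H (binary 100), so error is at position 4.
Correct: flip bit 4 of r = 1101110 to get c = 1100110.


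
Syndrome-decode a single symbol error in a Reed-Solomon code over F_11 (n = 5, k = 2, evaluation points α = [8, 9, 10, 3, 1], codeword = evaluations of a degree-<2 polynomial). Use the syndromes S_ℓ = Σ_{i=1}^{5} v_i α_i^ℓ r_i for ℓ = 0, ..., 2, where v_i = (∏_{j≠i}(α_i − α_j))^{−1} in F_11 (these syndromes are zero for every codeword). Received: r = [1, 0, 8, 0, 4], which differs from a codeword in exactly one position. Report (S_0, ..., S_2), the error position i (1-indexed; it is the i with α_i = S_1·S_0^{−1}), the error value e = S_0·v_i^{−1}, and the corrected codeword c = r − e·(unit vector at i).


S = (8, 6, 10), error at position 2, error magnitude e = 1, c = [1, 10, 8, 0, 4].

Step 1: column multipliers v_i = (∏_{j≠i}(α_i − α_j))^{−1} mod 11.
  i = 1 (α = 8): (8−9)(8−10)(8−3)(8−1) = (−1)·(−2)·5·7 = 70 ≡ 4, so v_1 = 4^{−1} = 3 (mod 11).
  i = 2 (α = 9): (9−8)(9−10)(9−3)(9−1) = 1·(−1)·6·8 = −48 ≡ 7, so v_2 = 7^{−1} = 8 (mod 11).
  i = 3 (α = 10): (10−8)(10−9)(10−3)(10−1) = 2·1·7·9 = 126 ≡ 5, so v_3 = 5^{−1} = 9 (mod 11).
  i = 4 (α = 3): (3−8)(3−9)(3−10)(3−1) = (−5)·(−6)·(−7)·2 = −420 ≡ 9, so v_4 = 9^{−1} = 5 (mod 11).
  i = 5 (α = 1): (1−8)(1−9)(1−10)(1−3) = (−7)·(−8)·(−9)·(−2) = 1008 ≡ 7, so v_5 = 7^{−1} = 8 (mod 11).
  v = [3, 8, 9, 5, 8].
Step 2: syndromes of r = [1, 0, 8, 0, 4] (all sums mod 11).
  S_0 = Σ v_i r_i = 3·1 + 8·0 + 9·8 + 5·0 + 8·4 = 107 ≡ 8.
  S_1 = Σ v_i α_i r_i = 3·8·1 + 8·9·0 + 9·10·8 + 5·3·0 + 8·1·4 = 776 ≡ 6.
  α_i^2 mod 11 = [9, 4, 1, 9, 1].
  S_2 = Σ v_i α_i^2 r_i = 3·9·1 + 8·4·0 + 9·1·8 + 5·9·0 + 8·1·4 = 131 ≡ 10.
  S = (8, 6, 10) ≠ 0, so r is not a codeword (an error is present).
Step 3: locate the error. For a single error e at position i, S_ℓ = v_i·e·α_i^ℓ, so α_err = S_1/S_0.
  S_0^{−1} = 8^{−1} = 7 (mod 11), so α_err = 6·7 = 42 ≡ 9 = α_2. Error position i = 2.
  Consistency check: S_2/S_1 = 10·2 = 20 ≡ 9 = α_err ✓ (single-error assumption holds).
Step 4: error magnitude e = S_0/v_2 = S_0·∏_{j≠2}(α_2 − α_j) = 8·7 = 56 ≡ 1 (mod 11).
Step 5: correct position 2: c_2 = r_2 − e = 0 − 1 ≡ 10 (mod 11). Hence c = [1, 10, 8, 0, 4].
  Check: interpolating c through the α_i gives m(x) = 6 + 9·x (degree < 2) with m(α_i) = c_i for every i, so c is indeed a codeword.


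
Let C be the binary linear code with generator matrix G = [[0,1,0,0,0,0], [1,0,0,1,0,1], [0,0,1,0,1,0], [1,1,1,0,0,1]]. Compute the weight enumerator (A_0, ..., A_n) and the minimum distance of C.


Weight distribution: A_0 = 1, A_1 = 1, A_2 = 3, A_3 = 6, A_4 = 3, A_5 = 1, A_6 = 1. Minimum distance d = 1.

Enumerate all 2^4 = 16 messages m ∈ F_2^4.
For each, compute codeword c = mG in F_2^6, then tally its weight.
  m = 0000 → c = 000000, weight = 0.
  m = 1000 → c = 010000, weight = 1.
  m = 0100 → c = 100101, weight = 3.
  m = 1100 → c = 110101, weight = 4.
  m = 0010 → c = 001010, weight = 2.
  m = 1010 → c = 011010, weight = 3.
  m = 0110 → c = 101111, weight = 5.
  m = 1110 → c = 111111, weight = 6.
  m = 0001 → c = 111001, weight = 4.
  m = 1001 → c = 101001, weight = 3.
  m = 0101 → c = 011100, weight = 3.
  m = 1101 → c = 001100, weight = 2.
  m = 0011 → c = 110011, weight = 4.
  m = 1011 → c = 100011, weight = 3.
  m = 0111 → c = 010110, weight = 3.
  m = 1111 → c = 000110, weight = 2.
Tally weights:
  weight 0: 1 codewords.
  weight 1: 1 codewords.
  weight 2: 3 codewords.
  weight 3: 6 codewords.
  weight 4: 3 codewords.
  weight 5: 1 codewords.
  weight 6: 1 codewords.
Minimum distance d = smallest w > 0 with A_w > 0 = 1.
Sanity: Σ A_w = 16 = 2^4 = 16 ✓.


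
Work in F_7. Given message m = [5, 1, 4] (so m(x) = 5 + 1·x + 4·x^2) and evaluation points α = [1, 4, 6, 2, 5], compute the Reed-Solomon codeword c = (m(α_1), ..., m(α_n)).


c = [3, 3, 1, 2, 5]

Message polynomial: m(x) = 5 + 1·x + 4·x^2 (mod 7).
For each evaluation point α_i, compute m(α_i) mod 7:
  α_1 = 1: Horner steps 4 → 5 → 3, so m(1) = 3.
  α_2 = 4: Horner steps 4 → 3 → 3, so m(4) = 3.
  α_3 = 6: Horner steps 4 → 4 → 1, so m(6) = 1.
  α_4 = 2: Horner steps 4 → 2 → 2, so m(2) = 2.
  α_5 = 5: Horner steps 4 → 0 → 5, so m(5) = 5.
Codeword c = [3, 3, 1, 2, 5] ∈ F_7^5.


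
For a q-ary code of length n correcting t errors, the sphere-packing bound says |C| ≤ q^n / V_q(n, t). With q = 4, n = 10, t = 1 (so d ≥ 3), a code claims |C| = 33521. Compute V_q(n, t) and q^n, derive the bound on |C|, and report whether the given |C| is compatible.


V_q(n, t) = 31, q^n = 1048576, Hamming bound = 33825, |C| = 33521 ≤ bound (satisfied).

Step 1: Compute V_q(n, t) = Σ_{j=0}^1 C(n, j) (q−1)^j.
  j = 0: C(10,0)·(3)^0 = 1·1 = 1.
  j = 1: C(10,1)·(3)^1 = 10·3 = 30.
  V_q(n, t) = 1 + 30 = 31.
Step 2: q^n = 4^10 = 1048576.
Step 3: Hamming bound ⌊q^n / V_q(n,t)⌋ = ⌊1048576/31⌋ = 33825.
Step 4: Compare |C| = 33521 to 33825: satisfied.
The claimed |C| lies below the Hamming bound.


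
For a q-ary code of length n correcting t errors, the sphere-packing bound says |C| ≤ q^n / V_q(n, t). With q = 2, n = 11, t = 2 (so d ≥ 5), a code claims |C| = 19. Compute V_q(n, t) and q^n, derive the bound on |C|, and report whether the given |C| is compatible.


V_q(n, t) = 67, q^n = 2048, Hamming bound = 30, |C| = 19 ≤ bound (satisfied).

Step 1: Compute V_q(n, t) = Σ_{j=0}^2 C(n, j) (q−1)^j.
  j = 0: C(11,0)·(1)^0 = 1·1 = 1.
  j = 1: C(11,1)·(1)^1 = 11·1 = 11.
  j = 2: C(11,2)·(1)^2 = 55·1 = 55.
  V_q(n, t) = 1 + 11 + 55 = 67.
Step 2: q^n = 2^11 = 2048.
Step 3: Hamming bound ⌊q^n / V_q(n,t)⌋ = ⌊2048/67⌋ = 30.
Step 4: Compare |C| = 19 to 30: satisfied.
The claimed |C| lies below the Hamming bound.


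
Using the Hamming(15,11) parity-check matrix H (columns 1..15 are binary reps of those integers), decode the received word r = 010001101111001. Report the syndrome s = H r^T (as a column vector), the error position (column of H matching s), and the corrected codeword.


s = (1, 0, 0, 0)^T, error position = 8, corrected codeword c = 010001111111001

Compute s = H r^T mod 2 one row at a time:
  s_1 = 0 + 1 + 1 + 1 + 1 + 0 + 0 + 1 = 5 ≡ 1 (mod 2).
  s_2 = 0 + 0 + 1 + 1 + 1 + 0 + 0 + 1 = 4 ≡ 0 (mod 2).
  s_3 = 1 + 0 + 1 + 1 + 1 + 1 + 0 + 1 = 6 ≡ 0 (mod 2).
  s_4 = 0 + 0 + 0 + 1 + 1 + 1 + 0 + 1 = 4 ≡ 0 (mod 2).
s = (1, 0, 0, 0)^T — this equals column 8 of H (binary 1000), so error is at position 8.
Correct: flip bit 8 of r = 010001101111001 to get c = 010001111111001.


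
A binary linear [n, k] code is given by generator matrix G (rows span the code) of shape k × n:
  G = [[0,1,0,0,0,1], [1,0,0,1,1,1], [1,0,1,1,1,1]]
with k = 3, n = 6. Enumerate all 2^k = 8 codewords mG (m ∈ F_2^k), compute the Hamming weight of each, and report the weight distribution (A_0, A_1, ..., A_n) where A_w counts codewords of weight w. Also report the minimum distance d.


Weight distribution: A_0 = 1, A_1 = 1, A_2 = 1, A_3 = 1, A_4 = 2, A_5 = 2. Minimum distance d = 1.

Enumerate all 2^3 = 8 messages m ∈ F_2^3.
For each, compute codeword c = mG in F_2^6, then tally its weight.
  m = 000 → c = 000000, weight = 0.
  m = 100 → c = 010001, weight = 2.
  m = 010 → c = 100111, weight = 4.
  m = 110 → c = 110110, weight = 4.
  m = 001 → c = 101111, weight = 5.
  m = 101 → c = 111110, weight = 5.
  m = 011 → c = 001000, weight = 1.
  m = 111 → c = 011001, weight = 3.
Tally weights:
  weight 0: 1 codewords.
  weight 1: 1 codewords.
  weight 2: 1 codewords.
  weight 3: 1 codewords.
  weight 4: 2 codewords.
  weight 5: 2 codewords.
Minimum distance d = smallest w > 0 with A_w > 0 = 1.
Sanity: Σ A_w = 8 = 2^3 = 8 ✓.


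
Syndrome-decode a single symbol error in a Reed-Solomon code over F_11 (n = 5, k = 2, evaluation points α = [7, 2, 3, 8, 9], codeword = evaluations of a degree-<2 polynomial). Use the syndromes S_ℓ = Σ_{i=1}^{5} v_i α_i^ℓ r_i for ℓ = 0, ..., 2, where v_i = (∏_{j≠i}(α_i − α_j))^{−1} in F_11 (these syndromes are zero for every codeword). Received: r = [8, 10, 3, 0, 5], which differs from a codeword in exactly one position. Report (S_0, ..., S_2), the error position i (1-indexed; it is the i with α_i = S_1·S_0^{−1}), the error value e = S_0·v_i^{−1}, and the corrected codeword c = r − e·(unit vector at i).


S = (7, 1, 8), error at position 4, error magnitude e = 10, c = [8, 10, 3, 1, 5].

Step 1: column multipliers v_i = (∏_{j≠i}(α_i − α_j))^{−1} mod 11.
  i = 1 (α = 7): (7−2)(7−3)(7−8)(7−9) = 5·4·(−1)·(−2) = 40 ≡ 7, so v_1 = 7^{−1} = 8 (mod 11).
  i = 2 (α = 2): (2−7)(2−3)(2−8)(2−9) = (−5)·(−1)·(−6)·(−7) = 210 ≡ 1, so v_2 = 1^{−1} = 1 (mod 11).
  i = 3 (α = 3): (3−7)(3−2)(3−8)(3−9) = (−4)·1·(−5)·(−6) = −120 ≡ 1, so v_3 = 1^{−1} = 1 (mod 11).
  i = 4 (α = 8): (8−7)(8−2)(8−3)(8−9) = 1·6·5·(−1) = −30 ≡ 3, so v_4 = 3^{−1} = 4 (mod 11).
  i = 5 (α = 9): (9−7)(9−2)(9−3)(9−8) = 2·7·6·1 = 84 ≡ 7, so v_5 = 7^{−1} = 8 (mod 11).
  v = [8, 1, 1, 4, 8].
Step 2: syndromes of r = [8, 10, 3, 0, 5] (all sums mod 11).
  S_0 = Σ v_i r_i = 8·8 + 1·10 + 1·3 + 4·0 + 8·5 = 117 ≡ 7.
  S_1 = Σ v_i α_i r_i = 8·7·8 + 1·2·10 + 1·3·3 + 4·8·0 + 8·9·5 = 837 ≡ 1.
  α_i^2 mod 11 = [5, 4, 9, 9, 4].
  S_2 = Σ v_i α_i^2 r_i = 8·5·8 + 1·4·10 + 1·9·3 + 4·9·0 + 8·4·5 = 547 ≡ 8.
  S = (7, 1, 8) ≠ 0, so r is not a codeword (an error is present).
Step 3: locate the error. For a single error e at position i, S_ℓ = v_i·e·α_i^ℓ, so α_err = S_1/S_0.
  S_0^{−1} = 7^{−1} = 8 (mod 11), so α_err = 1·8 = 8 ≡ 8 = α_4. Error position i = 4.
  Consistency check: S_2/S_1 = 8·1 = 8 ≡ 8 = α_err ✓ (single-error assumption holds).
Step 4: error magnitude e = S_0/v_4 = S_0·∏_{j≠4}(α_4 − α_j) = 7·3 = 21 ≡ 10 (mod 11).
Step 5: correct position 4: c_4 = r_4 − e = 0 − 10 ≡ 1 (mod 11). Hence c = [8, 10, 3, 1, 5].
  Check: interpolating c through the α_i gives m(x) = 2 + 4·x (degree < 2) with m(α_i) = c_i for every i, so c is indeed a codeword.
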